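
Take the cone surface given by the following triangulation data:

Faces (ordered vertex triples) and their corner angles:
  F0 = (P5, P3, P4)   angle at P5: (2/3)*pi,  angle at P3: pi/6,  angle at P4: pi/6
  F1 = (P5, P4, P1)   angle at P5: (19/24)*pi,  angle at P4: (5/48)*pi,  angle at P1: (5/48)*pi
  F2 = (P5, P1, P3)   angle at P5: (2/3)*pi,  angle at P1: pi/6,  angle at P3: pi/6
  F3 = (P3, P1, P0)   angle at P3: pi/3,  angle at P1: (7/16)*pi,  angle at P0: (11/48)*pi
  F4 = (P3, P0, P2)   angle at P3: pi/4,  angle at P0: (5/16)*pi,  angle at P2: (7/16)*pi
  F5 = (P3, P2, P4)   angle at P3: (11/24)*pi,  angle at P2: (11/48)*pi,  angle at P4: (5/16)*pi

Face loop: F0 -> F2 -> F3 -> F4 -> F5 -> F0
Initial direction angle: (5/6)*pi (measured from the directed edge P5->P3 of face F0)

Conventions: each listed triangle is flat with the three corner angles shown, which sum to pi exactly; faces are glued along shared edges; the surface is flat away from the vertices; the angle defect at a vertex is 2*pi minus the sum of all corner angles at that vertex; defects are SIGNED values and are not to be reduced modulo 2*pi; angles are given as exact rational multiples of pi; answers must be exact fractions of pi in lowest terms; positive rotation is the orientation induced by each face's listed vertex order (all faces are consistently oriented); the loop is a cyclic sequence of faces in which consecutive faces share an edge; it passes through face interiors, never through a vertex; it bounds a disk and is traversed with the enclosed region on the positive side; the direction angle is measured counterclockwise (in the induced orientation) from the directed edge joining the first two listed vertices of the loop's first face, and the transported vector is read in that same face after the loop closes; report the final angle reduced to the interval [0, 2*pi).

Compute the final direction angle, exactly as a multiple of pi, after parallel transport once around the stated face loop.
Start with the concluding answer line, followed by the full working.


Answer: final direction angle = (35/24)*pi

enclosed vertex P3: corner angles sum to (11/8)*pi, defect = 2*pi - (11/8)*pi = (5/8)*pi
the rotation equals the total enclosed defect, so the final angle is initial + defects (mod 2*pi)
final angle = (5/6)*pi + (5/8)*pi = (35/24)*pi (mod 2*pi)


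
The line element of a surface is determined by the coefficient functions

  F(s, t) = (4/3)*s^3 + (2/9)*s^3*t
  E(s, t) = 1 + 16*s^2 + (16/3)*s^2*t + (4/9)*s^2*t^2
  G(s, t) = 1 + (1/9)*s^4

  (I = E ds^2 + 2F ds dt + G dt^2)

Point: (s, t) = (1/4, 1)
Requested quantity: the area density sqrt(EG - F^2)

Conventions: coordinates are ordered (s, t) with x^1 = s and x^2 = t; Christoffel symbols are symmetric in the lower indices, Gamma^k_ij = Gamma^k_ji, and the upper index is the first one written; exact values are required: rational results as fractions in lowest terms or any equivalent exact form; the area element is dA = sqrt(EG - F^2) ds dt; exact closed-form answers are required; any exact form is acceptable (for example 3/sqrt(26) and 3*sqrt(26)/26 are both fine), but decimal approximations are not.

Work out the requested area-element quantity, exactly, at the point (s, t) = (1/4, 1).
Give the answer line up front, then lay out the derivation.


Answer: sqrt(EG - F^2) = sqrt(5441)/48

E = 85/36, F = 7/288, G = 2305/2304; EG - F^2 = 5441/2304


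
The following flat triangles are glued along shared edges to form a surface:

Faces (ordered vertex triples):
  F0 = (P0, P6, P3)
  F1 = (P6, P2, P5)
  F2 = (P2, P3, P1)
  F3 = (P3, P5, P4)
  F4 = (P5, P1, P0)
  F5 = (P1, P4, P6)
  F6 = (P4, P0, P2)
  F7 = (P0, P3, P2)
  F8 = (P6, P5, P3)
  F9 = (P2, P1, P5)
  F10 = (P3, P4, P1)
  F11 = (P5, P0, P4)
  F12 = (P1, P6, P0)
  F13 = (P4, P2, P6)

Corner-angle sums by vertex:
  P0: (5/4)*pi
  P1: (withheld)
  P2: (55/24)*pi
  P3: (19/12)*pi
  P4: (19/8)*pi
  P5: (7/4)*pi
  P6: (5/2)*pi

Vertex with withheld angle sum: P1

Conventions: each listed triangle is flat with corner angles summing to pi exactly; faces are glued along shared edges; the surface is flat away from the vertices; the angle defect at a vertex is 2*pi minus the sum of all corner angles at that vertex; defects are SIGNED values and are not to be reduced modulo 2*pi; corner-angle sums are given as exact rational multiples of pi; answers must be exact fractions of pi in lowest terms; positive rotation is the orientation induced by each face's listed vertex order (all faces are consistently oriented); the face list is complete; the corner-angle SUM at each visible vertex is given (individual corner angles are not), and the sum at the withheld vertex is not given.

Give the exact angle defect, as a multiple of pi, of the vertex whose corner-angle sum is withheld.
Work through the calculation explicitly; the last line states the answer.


V = 7, E = 21, F = 14; chi = V - E + F = 0
Gauss-Bonnet: total defect = 2*pi*chi = 0; visible defects sum to pi/4

Answer: defect(P1) = -pi/4


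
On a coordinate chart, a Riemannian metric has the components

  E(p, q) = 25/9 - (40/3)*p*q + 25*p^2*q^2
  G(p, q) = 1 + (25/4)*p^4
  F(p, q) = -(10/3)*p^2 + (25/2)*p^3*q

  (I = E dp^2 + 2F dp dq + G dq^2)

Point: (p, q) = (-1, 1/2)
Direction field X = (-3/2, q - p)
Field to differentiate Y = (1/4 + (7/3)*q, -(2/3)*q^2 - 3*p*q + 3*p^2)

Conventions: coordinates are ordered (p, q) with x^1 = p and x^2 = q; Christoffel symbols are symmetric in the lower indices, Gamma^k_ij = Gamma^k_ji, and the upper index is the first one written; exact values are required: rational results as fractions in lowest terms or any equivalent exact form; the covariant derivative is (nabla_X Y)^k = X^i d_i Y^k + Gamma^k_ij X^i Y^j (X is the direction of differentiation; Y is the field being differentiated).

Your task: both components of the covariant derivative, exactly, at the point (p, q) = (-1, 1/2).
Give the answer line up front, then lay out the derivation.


Answer: (nabla_X Y)^p = 767/1264, (nabla_X Y)^q = 21029/1264

E = 565/36, F = -115/12, G = 29/4 at the point
E_p = -115/6, E_q = 115/3, F_p = 305/12, F_q = -25/2, G_p = -25, G_q = 0
EG - F^2 = 395/18;  g^inv = (18/395) * [[29/4, 115/12], [115/12, 565/36]]
first-kind symbols [ij,l] = (1/2)(d_i g_jl + d_j g_il - d_l g_ij): [pp,p] = E_p/2 = -115/12, [pp,q] = F_p - E_q/2 = 25/4, [pq,p] = E_q/2 = 115/6, [pq,q] = G_p/2 = -25/2, [qq,p] = F_q - G_p/2 = 0, [qq,q] = G_q/2 = 0
Gamma^p_ij = (G*[ij,p] - F*[ij,q])/(EG - F^2), Gamma^q_ij = (E*[ij,q] - F*[ij,p])/(EG - F^2)
Gamma_ppp = -69/158, Gamma_ppq = 69/79, Gamma_pqq = 0, Gamma_qpp = 45/158, Gamma_qpq = -45/79, Gamma_qqq = 0
X = (-3/2, 3/2), Y = (17/12, 13/3) at the point


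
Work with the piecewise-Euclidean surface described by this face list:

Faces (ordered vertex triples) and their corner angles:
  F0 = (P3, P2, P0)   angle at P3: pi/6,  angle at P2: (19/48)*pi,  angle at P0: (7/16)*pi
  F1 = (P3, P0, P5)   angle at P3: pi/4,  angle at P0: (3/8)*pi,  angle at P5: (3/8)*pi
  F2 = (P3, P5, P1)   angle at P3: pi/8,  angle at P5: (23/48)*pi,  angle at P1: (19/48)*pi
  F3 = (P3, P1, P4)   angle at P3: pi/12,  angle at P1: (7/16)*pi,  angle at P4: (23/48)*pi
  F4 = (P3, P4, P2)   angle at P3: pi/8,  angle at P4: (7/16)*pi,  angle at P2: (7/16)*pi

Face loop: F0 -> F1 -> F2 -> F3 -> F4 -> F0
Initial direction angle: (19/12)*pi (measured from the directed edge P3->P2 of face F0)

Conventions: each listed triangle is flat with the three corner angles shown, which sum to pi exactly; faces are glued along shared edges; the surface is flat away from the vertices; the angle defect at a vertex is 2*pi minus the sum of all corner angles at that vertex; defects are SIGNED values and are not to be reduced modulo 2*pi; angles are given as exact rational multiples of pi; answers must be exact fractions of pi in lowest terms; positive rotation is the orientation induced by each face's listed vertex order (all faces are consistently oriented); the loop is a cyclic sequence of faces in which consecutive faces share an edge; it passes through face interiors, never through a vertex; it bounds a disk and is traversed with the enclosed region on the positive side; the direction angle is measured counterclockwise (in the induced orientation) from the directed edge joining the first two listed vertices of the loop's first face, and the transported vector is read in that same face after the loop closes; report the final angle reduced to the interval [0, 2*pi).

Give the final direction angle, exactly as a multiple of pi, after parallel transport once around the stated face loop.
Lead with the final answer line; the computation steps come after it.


Answer: final direction angle = (5/6)*pi

enclosed vertex P3: corner angles sum to (3/4)*pi, defect = 2*pi - (3/4)*pi = (5/4)*pi
transport around the loop rotates by the sum of enclosed defects; add to the initial angle mod 2*pi
final angle = (19/12)*pi + (5/4)*pi = (5/6)*pi (mod 2*pi)


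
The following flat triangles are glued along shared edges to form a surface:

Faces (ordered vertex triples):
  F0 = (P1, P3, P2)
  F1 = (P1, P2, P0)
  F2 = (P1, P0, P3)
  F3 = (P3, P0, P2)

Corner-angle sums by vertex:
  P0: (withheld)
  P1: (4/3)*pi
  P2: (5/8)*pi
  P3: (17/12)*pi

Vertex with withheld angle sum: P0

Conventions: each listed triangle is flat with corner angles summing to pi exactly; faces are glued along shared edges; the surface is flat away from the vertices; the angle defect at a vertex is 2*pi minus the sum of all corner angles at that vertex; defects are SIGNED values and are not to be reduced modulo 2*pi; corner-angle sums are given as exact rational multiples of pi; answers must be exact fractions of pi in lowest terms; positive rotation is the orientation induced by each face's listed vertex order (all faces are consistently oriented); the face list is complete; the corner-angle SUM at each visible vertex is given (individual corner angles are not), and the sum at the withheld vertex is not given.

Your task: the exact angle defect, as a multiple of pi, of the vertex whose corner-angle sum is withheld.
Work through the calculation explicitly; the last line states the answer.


V = 4, E = 6, F = 4; chi = V - E + F = 2
Gauss-Bonnet: total defect = 2*pi*chi = 4*pi; visible defects sum to (21/8)*pi

Answer: defect(P0) = (11/8)*pi


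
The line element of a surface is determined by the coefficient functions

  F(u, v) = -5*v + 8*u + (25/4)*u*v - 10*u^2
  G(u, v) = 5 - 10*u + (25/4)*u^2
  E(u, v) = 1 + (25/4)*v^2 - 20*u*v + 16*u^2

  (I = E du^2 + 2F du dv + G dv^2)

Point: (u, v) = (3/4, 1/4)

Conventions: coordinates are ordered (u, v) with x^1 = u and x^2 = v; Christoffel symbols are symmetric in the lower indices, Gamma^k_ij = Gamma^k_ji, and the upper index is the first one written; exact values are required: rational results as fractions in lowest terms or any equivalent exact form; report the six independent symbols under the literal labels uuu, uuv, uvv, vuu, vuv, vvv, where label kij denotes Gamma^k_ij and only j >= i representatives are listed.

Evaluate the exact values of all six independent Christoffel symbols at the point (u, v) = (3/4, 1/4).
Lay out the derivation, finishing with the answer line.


E = 425/64, F = 19/64, G = 65/64 at the point
E_u = 19, E_v = -95/8, F_u = -87/16, F_v = -5/16, G_u = -5/8, G_v = 0
EG - F^2 = 213/32;  g^inv = (32/213) * [[65/64, -19/64], [-19/64, 425/64]]
first-kind symbols [ij,l] = (1/2)(d_i g_jl + d_j g_il - d_l g_ij): [uu,u] = E_u/2 = 19/2, [uu,v] = F_u - E_v/2 = 1/2, [uv,u] = E_v/2 = -95/16, [uv,v] = G_u/2 = -5/16, [vv,u] = F_v - G_u/2 = 0, [vv,v] = G_v/2 = 0
Gamma^u_ij = (G*[ij,u] - F*[ij,v])/(EG - F^2), Gamma^v_ij = (E*[ij,v] - F*[ij,u])/(EG - F^2)

Answer: Gamma_uuu = 304/213, Gamma_uuv = -190/213, Gamma_uvv = 0, Gamma_vuu = 16/213, Gamma_vuv = -10/213, Gamma_vvv = 0


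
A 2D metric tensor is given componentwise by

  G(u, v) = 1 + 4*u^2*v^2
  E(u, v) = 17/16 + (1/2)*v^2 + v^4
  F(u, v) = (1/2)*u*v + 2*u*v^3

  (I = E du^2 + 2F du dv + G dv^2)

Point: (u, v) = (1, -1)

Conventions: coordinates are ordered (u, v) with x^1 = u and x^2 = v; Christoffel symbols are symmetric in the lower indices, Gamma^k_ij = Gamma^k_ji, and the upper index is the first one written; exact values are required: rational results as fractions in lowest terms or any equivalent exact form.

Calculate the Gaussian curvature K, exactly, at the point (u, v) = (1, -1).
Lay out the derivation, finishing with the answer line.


E = 41/16, F = -5/2, G = 5, EG - F^2 = 105/16 at the point
E_u = 0, E_v = -5, F_u = -5/2, F_v = 13/2, G_u = 8, G_v = -8
E_vv = 13, F_uv = 13/2, G_uu = 8
Using the Brioschi determinant formula for K from the metric derivatives:
M1 = [[-E_vv/2 + F_uv - G_uu/2, E_u/2, F_u - E_v/2], [F_v - G_u/2, E, F], [G_v/2, F, G]] = [[-4, 0, 0], [5/2, 41/16, -5/2], [-4, -5/2, 5]]; det M1 = -105/4
M2 = [[0, E_v/2, G_u/2], [E_v/2, E, F], [G_u/2, F, G]] = [[0, -5/2, 4], [-5/2, 41/16, -5/2], [4, -5/2, 5]]; det M2 = -89/4
det M1 - det M2 = -4; K = -4 / (105/16)^2 = -1024/11025

Answer: K = -1024/11025


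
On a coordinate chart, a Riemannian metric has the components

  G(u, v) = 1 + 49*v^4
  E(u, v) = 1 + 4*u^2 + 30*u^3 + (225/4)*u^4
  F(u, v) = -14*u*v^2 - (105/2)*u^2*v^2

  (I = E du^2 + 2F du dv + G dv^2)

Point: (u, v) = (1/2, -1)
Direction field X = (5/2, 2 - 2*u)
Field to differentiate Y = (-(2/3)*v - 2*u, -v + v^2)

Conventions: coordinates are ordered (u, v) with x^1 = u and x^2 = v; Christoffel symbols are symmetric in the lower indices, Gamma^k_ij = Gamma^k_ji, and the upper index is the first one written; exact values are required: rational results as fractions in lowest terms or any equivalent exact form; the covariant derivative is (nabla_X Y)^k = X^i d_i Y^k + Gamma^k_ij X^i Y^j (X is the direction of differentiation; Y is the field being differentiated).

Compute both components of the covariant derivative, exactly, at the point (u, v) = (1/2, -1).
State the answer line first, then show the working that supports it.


Answer: (nabla_X Y)^u = -52307/11187, (nabla_X Y)^v = -60553/11187

E = 593/64, F = -161/8, G = 50 at the point
E_u = 437/8, E_v = 0, F_u = -133/2, F_v = 161/4, G_u = 0, G_v = -196
EG - F^2 = 3729/64;  g^inv = (64/3729) * [[50, 161/8], [161/8, 593/64]]
first-kind symbols [ij,l] = (1/2)(d_i g_jl + d_j g_il - d_l g_ij): [uu,u] = E_u/2 = 437/16, [uu,v] = F_u - E_v/2 = -133/2, [uv,u] = E_v/2 = 0, [uv,v] = G_u/2 = 0, [vv,u] = F_v - G_u/2 = 161/4, [vv,v] = G_v/2 = -98
Gamma^u_ij = (G*[ij,u] - F*[ij,v])/(EG - F^2), Gamma^v_ij = (E*[ij,v] - F*[ij,u])/(EG - F^2)
Gamma_uuu = 1748/3729, Gamma_uuv = 0, Gamma_uvv = 2576/3729, Gamma_vuu = -4256/3729, Gamma_vuv = 0, Gamma_vvv = -6272/3729
X = (5/2, 1), Y = (-1/3, 2) at the point


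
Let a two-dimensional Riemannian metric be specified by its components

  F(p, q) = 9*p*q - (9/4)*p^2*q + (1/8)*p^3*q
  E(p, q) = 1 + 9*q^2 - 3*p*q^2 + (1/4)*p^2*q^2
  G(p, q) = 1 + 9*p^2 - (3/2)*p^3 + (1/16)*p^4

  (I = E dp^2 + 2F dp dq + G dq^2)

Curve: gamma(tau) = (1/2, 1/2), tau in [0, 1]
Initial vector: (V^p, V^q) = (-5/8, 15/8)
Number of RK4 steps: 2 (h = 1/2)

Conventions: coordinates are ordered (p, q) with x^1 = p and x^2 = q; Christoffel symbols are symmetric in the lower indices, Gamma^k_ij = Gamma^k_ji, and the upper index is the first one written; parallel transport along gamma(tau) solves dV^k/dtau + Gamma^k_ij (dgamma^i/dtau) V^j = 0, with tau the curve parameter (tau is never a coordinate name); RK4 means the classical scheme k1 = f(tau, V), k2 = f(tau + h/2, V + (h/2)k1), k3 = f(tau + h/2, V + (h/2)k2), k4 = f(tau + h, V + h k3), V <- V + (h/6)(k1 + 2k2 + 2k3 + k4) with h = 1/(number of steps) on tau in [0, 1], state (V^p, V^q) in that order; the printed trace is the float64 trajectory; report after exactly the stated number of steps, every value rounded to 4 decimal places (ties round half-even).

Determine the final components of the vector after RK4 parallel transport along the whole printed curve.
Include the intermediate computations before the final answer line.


gamma'(tau) = (0, 0); f(tau, V)^k = -Gamma^k_ij(gamma(tau)) gamma'^i(tau) V^j; h = 1/2; intermediate values shown to 6 dp
curve data and Christoffel symbols at the stage parameters:
  tau = 0.000000: gamma = (0.500000, 0.500000), gamma' = (0.000000, 0.000000); Gamma_ppp = -0.069346, Gamma_ppq = 0.762805, Gamma_pqq = 0.000000, Gamma_qpp = -0.072498, Gamma_qpq = 0.797478, Gamma_qqq = 0.000000
  tau = 0.250000: gamma = (0.500000, 0.500000), gamma' = (0.000000, 0.000000); Gamma_ppp = -0.069346, Gamma_ppq = 0.762805, Gamma_pqq = 0.000000, Gamma_qpp = -0.072498, Gamma_qpq = 0.797478, Gamma_qqq = 0.000000
  tau = 0.500000: gamma = (0.500000, 0.500000), gamma' = (0.000000, 0.000000); Gamma_ppp = -0.069346, Gamma_ppq = 0.762805, Gamma_pqq = 0.000000, Gamma_qpp = -0.072498, Gamma_qpq = 0.797478, Gamma_qqq = 0.000000
  tau = 0.750000: gamma = (0.500000, 0.500000), gamma' = (0.000000, 0.000000); Gamma_ppp = -0.069346, Gamma_ppq = 0.762805, Gamma_pqq = 0.000000, Gamma_qpp = -0.072498, Gamma_qpq = 0.797478, Gamma_qqq = 0.000000
  tau = 1.000000: gamma = (0.500000, 0.500000), gamma' = (0.000000, 0.000000); Gamma_ppp = -0.069346, Gamma_ppq = 0.762805, Gamma_pqq = 0.000000, Gamma_qpp = -0.072498, Gamma_qpq = 0.797478, Gamma_qqq = 0.000000
step 0: V^p = -0.6250, V^q = 1.8750
step 1: k1 = (0.000000, 0.000000), k2 = (0.000000, 0.000000), k3 = (0.000000, 0.000000), k4 = (0.000000, 0.000000); V <- V + (h/6)(k1 + 2k2 + 2k3 + k4): V^p = -0.6250, V^q = 1.8750
step 2: k1 = (0.000000, 0.000000), k2 = (0.000000, 0.000000), k3 = (0.000000, 0.000000), k4 = (0.000000, 0.000000); V <- V + (h/6)(k1 + 2k2 + 2k3 + k4): V^p = -0.6250, V^q = 1.8750

Answer: V^p = -0.6250, V^q = 1.8750


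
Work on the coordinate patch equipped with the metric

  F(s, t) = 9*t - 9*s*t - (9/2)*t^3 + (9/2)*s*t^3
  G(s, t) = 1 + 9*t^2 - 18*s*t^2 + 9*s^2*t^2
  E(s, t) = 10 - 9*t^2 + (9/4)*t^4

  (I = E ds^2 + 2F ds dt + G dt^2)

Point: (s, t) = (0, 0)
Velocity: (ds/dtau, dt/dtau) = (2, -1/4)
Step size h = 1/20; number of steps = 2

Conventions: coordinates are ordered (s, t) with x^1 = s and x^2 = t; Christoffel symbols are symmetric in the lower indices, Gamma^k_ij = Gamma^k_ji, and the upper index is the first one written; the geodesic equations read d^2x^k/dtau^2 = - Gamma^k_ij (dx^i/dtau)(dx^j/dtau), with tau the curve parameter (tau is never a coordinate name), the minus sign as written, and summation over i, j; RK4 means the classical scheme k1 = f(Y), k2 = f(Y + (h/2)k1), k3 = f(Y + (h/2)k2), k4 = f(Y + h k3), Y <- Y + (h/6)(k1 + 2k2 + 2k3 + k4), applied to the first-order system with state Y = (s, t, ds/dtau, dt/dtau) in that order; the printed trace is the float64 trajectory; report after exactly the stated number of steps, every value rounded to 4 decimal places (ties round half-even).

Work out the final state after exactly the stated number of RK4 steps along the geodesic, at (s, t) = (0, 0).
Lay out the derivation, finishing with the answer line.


f(Y) = (ds/dtau, dt/dtau, -Gamma^s_ij Y'^i Y'^j, -Gamma^t_ij Y'^i Y'^j) with the Gammas evaluated at the stage position; h = 0.050000; intermediate values shown to 6 dp
step 0: s = 0.0000, t = 0.0000, ds/dtau = 2.0000, dt/dtau = -0.2500
step 1:
  k1: at (s, t) = (0.000000, 0.000000), (ds/dtau, dt/dtau) = (2.000000, -0.250000); Gamma_sss = 0.000000, Gamma_sst = 0.000000, Gamma_stt = 0.900000, Gamma_tss = 0.000000, Gamma_tst = 0.000000, Gamma_ttt = 0.000000; k1 = (2.000000, -0.250000, -0.056250, 0.000000)
  k2: at (s, t) = (0.050000, -0.006250), (ds/dtau, dt/dtau) = (1.998594, -0.250000); Gamma_sss = 0.000000, Gamma_sst = 0.005625, Gamma_stt = 0.854986, Gamma_tss = 0.000000, Gamma_tst = -0.000033, Gamma_ttt = -0.005077; k2 = (1.998594, -0.250000, -0.047816, 0.000284)
  k3: at (s, t) = (0.049965, -0.006250), (ds/dtau, dt/dtau) = (1.998805, -0.249993); Gamma_sss = 0.000000, Gamma_sst = 0.005625, Gamma_stt = 0.855018, Gamma_tss = 0.000000, Gamma_tst = -0.000033, Gamma_ttt = -0.005077; k3 = (1.998805, -0.249993, -0.047814, 0.000284)
  k4: at (s, t) = (0.099940, -0.012500), (ds/dtau, dt/dtau) = (1.997609, -0.249986); Gamma_sss = 0.000000, Gamma_sst = 0.011249, Gamma_stt = 0.810012, Gamma_tss = 0.000000, Gamma_tst = -0.000127, Gamma_ttt = -0.009114; k4 = (1.997609, -0.249986, -0.039385, 0.000443)
  Y <- Y + (h/6)(k1 + 2k2 + 2k3 + k4): s = 0.0999, t = -0.0125, ds/dtau = 1.9976, dt/dtau = -0.2500
step 2:
  k1: at (s, t) = (0.099937, -0.012500), (ds/dtau, dt/dtau) = (1.997609, -0.249987); Gamma_sss = 0.000000, Gamma_sst = 0.011249, Gamma_stt = 0.810015, Gamma_tss = 0.000000, Gamma_tst = -0.000127, Gamma_ttt = -0.009114; k1 = (1.997609, -0.249987, -0.039385, 0.000443)
  k2: at (s, t) = (0.149877, -0.018749), (ds/dtau, dt/dtau) = (1.996625, -0.249976); Gamma_sss = 0.000000, Gamma_sst = 0.016873, Gamma_stt = 0.765043, Gamma_tss = 0.000000, Gamma_tst = -0.000269, Gamma_ttt = -0.012196; k2 = (1.996625, -0.249976, -0.030963, 0.000494)
  k3: at (s, t) = (0.149852, -0.018749), (ds/dtau, dt/dtau) = (1.996835, -0.249975); Gamma_sss = 0.000000, Gamma_sst = 0.016873, Gamma_stt = 0.765066, Gamma_tss = 0.000000, Gamma_tst = -0.000269, Gamma_ttt = -0.012197; k3 = (1.996835, -0.249975, -0.030963, 0.000494)
  k4: at (s, t) = (0.199778, -0.024998), (ds/dtau, dt/dtau) = (1.996061, -0.249962); Gamma_sss = 0.000000, Gamma_sst = 0.022496, Gamma_stt = 0.720120, Gamma_tss = 0.000000, Gamma_tst = -0.000450, Gamma_ttt = -0.014410; k4 = (1.996061, -0.249962, -0.022545, 0.000451)
  Y <- Y + (h/6)(k1 + 2k2 + 2k3 + k4): s = 0.1998, t = -0.0250, ds/dtau = 1.9961, dt/dtau = -0.2500

Answer: s = 0.1998, t = -0.0250, ds/dtau = 1.9961, dt/dtau = -0.2500


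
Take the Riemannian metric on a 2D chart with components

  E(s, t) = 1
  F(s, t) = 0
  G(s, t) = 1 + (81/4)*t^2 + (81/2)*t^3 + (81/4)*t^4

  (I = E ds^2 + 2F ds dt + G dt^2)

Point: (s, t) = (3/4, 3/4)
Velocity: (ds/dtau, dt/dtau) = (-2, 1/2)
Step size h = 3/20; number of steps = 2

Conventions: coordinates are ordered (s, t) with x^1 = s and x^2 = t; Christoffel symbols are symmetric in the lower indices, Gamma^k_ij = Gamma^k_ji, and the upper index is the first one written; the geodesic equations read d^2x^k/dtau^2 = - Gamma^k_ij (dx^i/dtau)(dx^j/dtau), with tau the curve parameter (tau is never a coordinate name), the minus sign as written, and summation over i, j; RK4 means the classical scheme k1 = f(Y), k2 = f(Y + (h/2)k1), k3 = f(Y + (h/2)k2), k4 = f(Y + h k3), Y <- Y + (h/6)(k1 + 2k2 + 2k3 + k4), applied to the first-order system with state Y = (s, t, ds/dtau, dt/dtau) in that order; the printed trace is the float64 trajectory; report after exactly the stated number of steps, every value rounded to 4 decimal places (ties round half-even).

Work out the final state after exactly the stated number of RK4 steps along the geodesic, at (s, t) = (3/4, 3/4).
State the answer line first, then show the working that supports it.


Answer: s = 0.1500, t = 0.8830, ds/dtau = -2.0000, dt/dtau = 0.3968

f(Y) = (ds/dtau, dt/dtau, -Gamma^s_ij Y'^i Y'^j, -Gamma^t_ij Y'^i Y'^j) with the Gammas evaluated at the stage position; h = 0.150000; intermediate values shown to 6 dp
step 0: s = 0.7500, t = 0.7500, ds/dtau = -2.0000, dt/dtau = 0.5000
step 1:
  k1: at (s, t) = (0.750000, 0.750000), (ds/dtau, dt/dtau) = (-2.000000, 0.500000); Gamma_sss = 0.000000, Gamma_sst = 0.000000, Gamma_stt = 0.000000, Gamma_tss = 0.000000, Gamma_tst = 0.000000, Gamma_ttt = 1.851681; k1 = (-2.000000, 0.500000, 0.000000, -0.462920)
  k2: at (s, t) = (0.600000, 0.787500), (ds/dtau, dt/dtau) = (-2.000000, 0.465281); Gamma_sss = 0.000000, Gamma_sst = 0.000000, Gamma_stt = 0.000000, Gamma_tss = 0.000000, Gamma_tst = 0.000000, Gamma_ttt = 1.784801; k2 = (-2.000000, 0.465281, 0.000000, -0.386385)
  k3: at (s, t) = (0.600000, 0.784896), (ds/dtau, dt/dtau) = (-2.000000, 0.471021); Gamma_sss = 0.000000, Gamma_sst = 0.000000, Gamma_stt = 0.000000, Gamma_tss = 0.000000, Gamma_tst = 0.000000, Gamma_ttt = 1.789291; k3 = (-2.000000, 0.471021, 0.000000, -0.396974)
  k4: at (s, t) = (0.450000, 0.820653), (ds/dtau, dt/dtau) = (-2.000000, 0.440454); Gamma_sss = 0.000000, Gamma_sst = 0.000000, Gamma_stt = 0.000000, Gamma_tss = 0.000000, Gamma_tst = 0.000000, Gamma_ttt = 1.729536; k4 = (-2.000000, 0.440454, 0.000000, -0.335529)
  Y <- Y + (h/6)(k1 + 2k2 + 2k3 + k4): s = 0.4500, t = 0.8203, ds/dtau = -2.0000, dt/dtau = 0.4409
step 2:
  k1: at (s, t) = (0.450000, 0.820326), (ds/dtau, dt/dtau) = (-2.000000, 0.440871); Gamma_sss = 0.000000, Gamma_sst = 0.000000, Gamma_stt = 0.000000, Gamma_tss = 0.000000, Gamma_tst = 0.000000, Gamma_ttt = 1.730064; k1 = (-2.000000, 0.440871, 0.000000, -0.336268)
  k2: at (s, t) = (0.300000, 0.853392), (ds/dtau, dt/dtau) = (-2.000000, 0.415651); Gamma_sss = 0.000000, Gamma_sst = 0.000000, Gamma_stt = 0.000000, Gamma_tss = 0.000000, Gamma_tst = 0.000000, Gamma_ttt = 1.678218; k2 = (-2.000000, 0.415651, 0.000000, -0.289938)
  k3: at (s, t) = (0.300000, 0.851500), (ds/dtau, dt/dtau) = (-2.000000, 0.419125); Gamma_sss = 0.000000, Gamma_sst = 0.000000, Gamma_stt = 0.000000, Gamma_tss = 0.000000, Gamma_tst = 0.000000, Gamma_ttt = 1.681100; k3 = (-2.000000, 0.419125, 0.000000, -0.295312)
  k4: at (s, t) = (0.150000, 0.883195), (ds/dtau, dt/dtau) = (-2.000000, 0.396574); Gamma_sss = 0.000000, Gamma_sst = 0.000000, Gamma_stt = 0.000000, Gamma_tss = 0.000000, Gamma_tst = 0.000000, Gamma_ttt = 1.634094; k4 = (-2.000000, 0.396574, 0.000000, -0.256995)
  Y <- Y + (h/6)(k1 + 2k2 + 2k3 + k4): s = 0.1500, t = 0.8830, ds/dtau = -2.0000, dt/dtau = 0.3968


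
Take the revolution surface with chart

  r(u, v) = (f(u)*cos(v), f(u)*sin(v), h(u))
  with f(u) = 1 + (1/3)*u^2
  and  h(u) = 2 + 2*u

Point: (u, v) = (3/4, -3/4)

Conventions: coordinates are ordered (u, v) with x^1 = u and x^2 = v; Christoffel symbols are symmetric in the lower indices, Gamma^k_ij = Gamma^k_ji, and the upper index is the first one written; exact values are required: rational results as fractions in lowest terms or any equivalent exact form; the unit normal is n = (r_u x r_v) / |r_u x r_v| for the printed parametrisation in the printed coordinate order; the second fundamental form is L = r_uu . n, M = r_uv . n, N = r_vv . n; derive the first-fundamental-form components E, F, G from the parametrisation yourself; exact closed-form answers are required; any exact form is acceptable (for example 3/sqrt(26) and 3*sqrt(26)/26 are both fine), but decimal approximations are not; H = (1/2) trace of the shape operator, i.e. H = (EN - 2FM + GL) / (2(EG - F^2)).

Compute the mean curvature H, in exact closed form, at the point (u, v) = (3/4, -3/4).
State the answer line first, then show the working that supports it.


Answer: H = 1328*sqrt(17)/16473

f = 19/16, f' = 1/2, f'' = 2/3, h' = 2, h'' = 0
E = 17/4, F = 0, G = 361/256; answer radicand W^2 = 17/4
unnormalised second-form numerators: l = -4/3, m = 0, n = 19/8; L = l/sqrt(17/4), and similarly M = m/sqrt(W^2), N = n/sqrt(W^2)
H = (E*n - 2*F*m + G*l) / (2*(EG - F^2)*sqrt(W^2)); E*n - 2*F*m + G*l = 1577/192, EG - F^2 = 6137/1024, so H = (664/969)/sqrt(17/4)


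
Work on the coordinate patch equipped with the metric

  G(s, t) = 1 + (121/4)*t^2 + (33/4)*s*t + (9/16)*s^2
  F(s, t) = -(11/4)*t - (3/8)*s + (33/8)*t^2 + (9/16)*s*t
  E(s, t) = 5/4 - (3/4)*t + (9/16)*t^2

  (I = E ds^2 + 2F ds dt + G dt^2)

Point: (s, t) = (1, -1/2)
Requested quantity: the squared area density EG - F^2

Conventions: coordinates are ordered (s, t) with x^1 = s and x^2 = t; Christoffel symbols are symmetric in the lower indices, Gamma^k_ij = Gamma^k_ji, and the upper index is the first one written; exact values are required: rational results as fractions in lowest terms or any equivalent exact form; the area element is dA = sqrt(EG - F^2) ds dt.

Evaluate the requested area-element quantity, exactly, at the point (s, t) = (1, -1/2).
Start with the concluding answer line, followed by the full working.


Answer: EG - F^2 = 369/64

E = 113/64, F = 7/4, G = 5; EG - F^2 = 369/64


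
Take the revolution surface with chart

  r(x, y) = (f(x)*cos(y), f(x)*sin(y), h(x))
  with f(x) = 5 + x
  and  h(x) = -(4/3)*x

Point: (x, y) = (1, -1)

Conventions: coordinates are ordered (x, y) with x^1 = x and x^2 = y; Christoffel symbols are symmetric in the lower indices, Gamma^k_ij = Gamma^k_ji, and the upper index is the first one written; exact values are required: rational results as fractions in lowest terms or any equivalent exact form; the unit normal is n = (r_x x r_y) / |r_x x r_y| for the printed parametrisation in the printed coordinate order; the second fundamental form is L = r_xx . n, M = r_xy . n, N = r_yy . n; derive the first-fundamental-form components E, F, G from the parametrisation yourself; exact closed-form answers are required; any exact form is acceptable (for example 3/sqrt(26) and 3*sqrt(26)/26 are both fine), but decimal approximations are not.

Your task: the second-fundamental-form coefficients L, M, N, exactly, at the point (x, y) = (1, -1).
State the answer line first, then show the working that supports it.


Answer: L = 0, M = 0, N = -24/5

f = 6, f' = 1, f'' = 0, h' = -4/3, h'' = 0
E = 25/9, F = 0, G = 36; answer radicand W^2 = 25/9
unnormalised second-form numerators: l = 0, m = 0, n = -8; L = l/sqrt(25/9), and similarly M = m/sqrt(W^2), N = n/sqrt(W^2)


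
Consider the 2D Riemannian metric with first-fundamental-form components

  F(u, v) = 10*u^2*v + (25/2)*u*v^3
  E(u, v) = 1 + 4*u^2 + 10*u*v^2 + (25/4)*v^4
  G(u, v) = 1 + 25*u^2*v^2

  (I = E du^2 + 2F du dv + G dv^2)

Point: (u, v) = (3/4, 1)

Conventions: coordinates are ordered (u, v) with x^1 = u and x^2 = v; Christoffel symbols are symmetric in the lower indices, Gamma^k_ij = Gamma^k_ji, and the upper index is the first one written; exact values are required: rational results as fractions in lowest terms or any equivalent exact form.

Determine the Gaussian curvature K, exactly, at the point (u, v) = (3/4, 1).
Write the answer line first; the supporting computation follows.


Answer: K = -640/35287

E = 17, F = 15, G = 241/16, EG - F^2 = 497/16 at the point
E_u = 16, E_v = 40, F_u = 55/2, F_v = 135/4, G_u = 75/2, G_v = 225/8
E_vv = 90, F_uv = 105/2, G_uu = 50
Apply the Brioschi formula K = (det M1 - det M2)/(EG - F^2)^2 over the derivative matrices of E, F, G.
M1 = [[-E_vv/2 + F_uv - G_uu/2, E_u/2, F_u - E_v/2], [F_v - G_u/2, E, F], [G_v/2, F, G]] = [[-35/2, 8, 15/2], [15, 17, 15], [225/16, 15, 241/16]]; det M1 = -12305/16
M2 = [[0, E_v/2, G_u/2], [E_v/2, E, F], [G_u/2, F, G]] = [[0, 20, 75/4], [20, 17, 15], [75/4, 15, 241/16]]; det M2 = -12025/16
det M1 - det M2 = -35/2; K = -35/2 / (497/16)^2 = -640/35287


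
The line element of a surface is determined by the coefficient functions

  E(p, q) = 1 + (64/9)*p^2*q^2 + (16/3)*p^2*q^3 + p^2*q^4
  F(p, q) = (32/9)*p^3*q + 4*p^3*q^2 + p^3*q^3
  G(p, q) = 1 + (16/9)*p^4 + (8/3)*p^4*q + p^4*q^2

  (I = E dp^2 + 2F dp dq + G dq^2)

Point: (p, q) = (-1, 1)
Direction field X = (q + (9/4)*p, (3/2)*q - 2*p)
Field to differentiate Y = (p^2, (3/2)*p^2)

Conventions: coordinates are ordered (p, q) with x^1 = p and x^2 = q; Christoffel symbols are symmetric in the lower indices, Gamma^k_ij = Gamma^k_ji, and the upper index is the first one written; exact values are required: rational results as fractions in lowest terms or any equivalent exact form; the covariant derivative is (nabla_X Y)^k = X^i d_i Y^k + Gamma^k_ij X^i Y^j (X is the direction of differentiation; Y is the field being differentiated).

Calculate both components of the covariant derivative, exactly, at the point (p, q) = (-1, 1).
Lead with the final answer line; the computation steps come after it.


Answer: (nabla_X Y)^p = 2703/716, (nabla_X Y)^q = 526/179

E = 130/9, F = -77/9, G = 58/9 at the point
E_p = -242/9, E_q = 308/9, F_p = 77/3, F_q = -131/9, G_p = -196/9, G_q = 14/3
EG - F^2 = 179/9;  g^inv = (9/179) * [[58/9, 77/9], [77/9, 130/9]]
first-kind symbols [ij,l] = (1/2)(d_i g_jl + d_j g_il - d_l g_ij): [pp,p] = E_p/2 = -121/9, [pp,q] = F_p - E_q/2 = 77/9, [pq,p] = E_q/2 = 154/9, [pq,q] = G_p/2 = -98/9, [qq,p] = F_q - G_p/2 = -11/3, [qq,q] = G_q/2 = 7/3
Gamma^p_ij = (G*[ij,p] - F*[ij,q])/(EG - F^2), Gamma^q_ij = (E*[ij,q] - F*[ij,p])/(EG - F^2)
Gamma_ppp = -121/179, Gamma_ppq = 154/179, Gamma_pqq = -33/179, Gamma_qpp = 77/179, Gamma_qpq = -98/179, Gamma_qqq = 21/179
X = (-5/4, 7/2), Y = (1, 3/2) at the point


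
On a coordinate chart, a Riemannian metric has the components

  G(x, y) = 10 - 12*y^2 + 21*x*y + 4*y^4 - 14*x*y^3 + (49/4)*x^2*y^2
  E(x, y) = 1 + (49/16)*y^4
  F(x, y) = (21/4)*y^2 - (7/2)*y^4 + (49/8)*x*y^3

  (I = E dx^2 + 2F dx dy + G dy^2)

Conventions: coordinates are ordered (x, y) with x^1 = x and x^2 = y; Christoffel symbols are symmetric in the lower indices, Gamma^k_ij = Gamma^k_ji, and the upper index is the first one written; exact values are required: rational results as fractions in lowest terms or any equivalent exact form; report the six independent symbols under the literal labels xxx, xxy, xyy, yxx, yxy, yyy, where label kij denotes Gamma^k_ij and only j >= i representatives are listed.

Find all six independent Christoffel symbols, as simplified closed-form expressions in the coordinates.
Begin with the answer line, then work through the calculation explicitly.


Answer: Gamma_xxx = 0, Gamma_xxy = 98*y^3/(196*x^2*y^2 - 224*x*y^3 + 336*x*y + 113*y^4 - 192*y^2 + 160), Gamma_xyy = (98*x*y^2 - 112*y^3)/(196*x^2*y^2 - 224*x*y^3 + 336*x*y + 113*y^4 - 192*y^2 + 160), Gamma_yxx = 0, Gamma_yxy = (196*x*y^2 - 112*y^3 + 168*y)/(196*x^2*y^2 - 224*x*y^3 + 336*x*y + 113*y^4 - 192*y^2 + 160), Gamma_yyy = (196*x^2*y - 336*x*y^2 + 168*x + 128*y^3 - 192*y)/(196*x^2*y^2 - 224*x*y^3 + 336*x*y + 113*y^4 - 192*y^2 + 160)

E = 1 + (49/16)*y^4; F = (21/4)*y^2 - (7/2)*y^4 + (49/8)*x*y^3; G = 10 - 12*y^2 + 21*x*y + 4*y^4 - 14*x*y^3 + (49/4)*x^2*y^2
Gamma^k_ij = (1/2) g^{kl} (d_i g_jl + d_j g_il - d_l g_ij), with g^inv = (1/(EG-F^2)) [[G, -F], [-F, E]]
first partials: E_x = 0, E_y = (49/4)*y^3, F_x = (49/8)*y^3, F_y = (21/2)*y - 14*y^3 + (147/8)*x*y^2, G_x = 21*y - 14*y^3 + (49/2)*x*y^2, G_y = -24*y + 21*x + 16*y^3 - 42*x*y^2 + (49/2)*x^2*y
D = EG - F^2 = 10 - 12*y^2 + 21*x*y + (113/16)*y^4 - 14*x*y^3 + (49/4)*x^2*y^2
expanded: Gamma^x_xx = (G E_x - 2F F_x + F E_y)/(2D), Gamma^x_xy = (G E_y - F G_x)/(2D), Gamma^x_yy = (2G F_y - G G_x - F G_y)/(2D), Gamma^y_xx = (2E F_x - E E_y - F E_x)/(2D), Gamma^y_xy = (E G_x - F E_y)/(2D), Gamma^y_yy = (E G_y - 2F F_y + F G_x)/(2D); substitute and cancel common factors


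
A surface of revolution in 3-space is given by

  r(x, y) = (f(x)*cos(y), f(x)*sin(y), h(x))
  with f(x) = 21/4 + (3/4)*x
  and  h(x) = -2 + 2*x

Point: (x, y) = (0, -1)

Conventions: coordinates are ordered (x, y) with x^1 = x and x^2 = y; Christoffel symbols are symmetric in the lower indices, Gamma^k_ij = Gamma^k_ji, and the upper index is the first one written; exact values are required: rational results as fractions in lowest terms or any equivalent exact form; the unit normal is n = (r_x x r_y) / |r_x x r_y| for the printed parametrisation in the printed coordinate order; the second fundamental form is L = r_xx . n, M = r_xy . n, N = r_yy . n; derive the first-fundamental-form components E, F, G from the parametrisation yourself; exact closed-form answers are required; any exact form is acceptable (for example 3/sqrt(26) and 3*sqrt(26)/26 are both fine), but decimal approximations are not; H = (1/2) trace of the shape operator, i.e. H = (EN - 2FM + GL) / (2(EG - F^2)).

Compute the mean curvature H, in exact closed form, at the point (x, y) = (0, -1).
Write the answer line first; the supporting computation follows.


Answer: H = 16*sqrt(73)/1533

f = 21/4, f' = 3/4, f'' = 0, h' = 2, h'' = 0
E = 73/16, F = 0, G = 441/16; answer radicand W^2 = 73/16
unnormalised second-form numerators: l = 0, m = 0, n = 21/2; L = l/sqrt(73/16), and similarly M = m/sqrt(W^2), N = n/sqrt(W^2)
H = (E*n - 2*F*m + G*l) / (2*(EG - F^2)*sqrt(W^2)); E*n - 2*F*m + G*l = 1533/32, EG - F^2 = 32193/256, so H = (4/21)/sqrt(73/16)


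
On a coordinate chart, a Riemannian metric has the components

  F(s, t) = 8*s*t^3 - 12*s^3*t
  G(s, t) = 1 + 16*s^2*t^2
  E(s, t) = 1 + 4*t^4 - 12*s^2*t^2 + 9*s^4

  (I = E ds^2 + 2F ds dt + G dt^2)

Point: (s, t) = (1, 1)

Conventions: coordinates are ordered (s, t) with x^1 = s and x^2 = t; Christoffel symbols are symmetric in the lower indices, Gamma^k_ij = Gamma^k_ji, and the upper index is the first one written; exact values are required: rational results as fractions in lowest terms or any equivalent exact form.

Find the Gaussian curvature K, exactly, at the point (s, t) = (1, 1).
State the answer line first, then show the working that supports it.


Answer: K = -10/81

E = 2, F = -4, G = 17, EG - F^2 = 18 at the point
E_s = 12, E_t = -8, F_s = -28, F_t = 12, G_s = 32, G_t = 32
E_tt = 24, F_st = -12, G_ss = 32
The intrinsic route: Brioschi's K = (det M1 - det M2)/(EG - F^2)^2.
M1 = [[-E_tt/2 + F_st - G_ss/2, E_s/2, F_s - E_t/2], [F_t - G_s/2, E, F], [G_t/2, F, G]] = [[-40, 6, -24], [-4, 2, -4], [16, -4, 17]]; det M1 = -312
M2 = [[0, E_t/2, G_s/2], [E_t/2, E, F], [G_s/2, F, G]] = [[0, -4, 16], [-4, 2, -4], [16, -4, 17]]; det M2 = -272
det M1 - det M2 = -40; K = -40 / (18)^2 = -10/81


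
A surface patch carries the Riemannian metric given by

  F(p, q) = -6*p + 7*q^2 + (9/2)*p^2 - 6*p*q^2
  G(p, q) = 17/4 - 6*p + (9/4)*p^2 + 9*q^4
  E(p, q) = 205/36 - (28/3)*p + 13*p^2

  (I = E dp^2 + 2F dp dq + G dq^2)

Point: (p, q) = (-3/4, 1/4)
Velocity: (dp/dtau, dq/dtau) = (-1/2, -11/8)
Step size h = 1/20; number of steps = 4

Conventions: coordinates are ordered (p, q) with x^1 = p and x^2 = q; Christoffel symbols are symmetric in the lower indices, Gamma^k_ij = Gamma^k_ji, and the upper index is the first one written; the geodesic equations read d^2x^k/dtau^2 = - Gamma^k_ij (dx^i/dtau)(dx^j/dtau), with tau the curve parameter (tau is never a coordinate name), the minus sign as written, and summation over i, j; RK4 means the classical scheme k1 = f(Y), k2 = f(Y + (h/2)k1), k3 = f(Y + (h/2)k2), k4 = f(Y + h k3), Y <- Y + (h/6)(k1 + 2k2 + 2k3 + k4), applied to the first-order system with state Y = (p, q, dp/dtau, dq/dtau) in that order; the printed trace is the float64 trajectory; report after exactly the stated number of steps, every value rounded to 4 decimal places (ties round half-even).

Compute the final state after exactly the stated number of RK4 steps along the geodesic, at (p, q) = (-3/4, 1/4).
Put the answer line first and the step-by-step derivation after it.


Answer: p = -0.8728, q = 0.0139, dp/dtau = -0.6896, dq/dtau = -1.0062

f(Y) = (dp/dtau, dq/dtau, -Gamma^p_ij Y'^i Y'^j, -Gamma^q_ij Y'^i Y'^j) with the Gammas evaluated at the stage position; h = 0.050000; intermediate values shown to 6 dp
step 0: p = -0.7500, q = 0.2500, dp/dtau = -0.5000, dq/dtau = -1.3750
step 1:
  k1: at (p, q) = (-0.750000, 0.250000), (dp/dtau, dq/dtau) = (-0.500000, -1.375000); Gamma_ppp = -0.306191, Gamma_ppq = 0.257604, Gamma_pqq = 0.728430, Gamma_qpp = -1.069769, Gamma_qpq = -0.665016, Gamma_qqq = -0.533698; k1 = (-0.500000, -1.375000, -1.654846, 2.190863)
  k2: at (p, q) = (-0.762500, 0.215625), (dp/dtau, dq/dtau) = (-0.541371, -1.320228); Gamma_ppp = -0.315793, Gamma_ppq = 0.247858, Gamma_pqq = 0.660695, Gamma_qpp = -1.053968, Gamma_qpq = -0.653176, Gamma_qqq = -0.485233; k2 = (-0.541371, -1.320228, -1.413344, 2.088355)
  k3: at (p, q) = (-0.763534, 0.216994), (dp/dtau, dq/dtau) = (-0.535334, -1.322791); Gamma_ppp = -0.314808, Gamma_ppq = 0.248301, Gamma_pqq = 0.662805, Gamma_qpp = -1.054287, Gamma_qpq = -0.653582, Gamma_qqq = -0.487342; k3 = (-0.535334, -1.322791, -1.421204, 2.080528)
  k4: at (p, q) = (-0.776767, 0.183860), (dp/dtau, dq/dtau) = (-0.571060, -1.270974); Gamma_ppp = -0.321228, Gamma_ppq = 0.240641, Gamma_pqq = 0.600158, Gamma_qpp = -1.040799, Gamma_qpq = -0.643821, Gamma_qqq = -0.442801; k4 = (-0.571060, -1.270974, -1.214039, 1.989277)
  Y <- Y + (h/6)(k1 + 2k2 + 2k3 + k4): p = -0.7769, q = 0.1839, dp/dtau = -0.5711, dq/dtau = -1.2707
step 2:
  k1: at (p, q) = (-0.776871, 0.183900), (dp/dtau, dq/dtau) = (-0.571150, -1.270684); Gamma_ppp = -0.321171, Gamma_ppq = 0.240656, Gamma_pqq = 0.600194, Gamma_qpp = -1.040793, Gamma_qpq = -0.643829, Gamma_qqq = -0.442868; k1 = (-0.571150, -1.270684, -1.213638, 1.989109)
  k2: at (p, q) = (-0.791149, 0.152133), (dp/dtau, dq/dtau) = (-0.601491, -1.220956); Gamma_ppp = -0.324568, Gamma_ppq = 0.234880, Gamma_pqq = 0.542278, Gamma_qpp = -1.029401, Gamma_qpq = -0.635970, Gamma_qqq = -0.402072; k2 = (-0.601491, -1.220956, -1.035955, 1.905916)
  k3: at (p, q) = (-0.791908, 0.153376), (dp/dtau, dq/dtau) = (-0.597049, -1.223036); Gamma_ppp = -0.323914, Gamma_ppq = 0.235155, Gamma_pqq = 0.544128, Gamma_qpp = -1.029582, Gamma_qpq = -0.636215, Gamma_qqq = -0.403786; k3 = (-0.597049, -1.223036, -1.041877, 1.900147)
  k4: at (p, q) = (-0.806723, 0.122748), (dp/dtau, dq/dtau) = (-0.623244, -1.175677); Gamma_ppp = -0.325014, Gamma_ppq = 0.230869, Gamma_pqq = 0.490202, Gamma_qpp = -1.020008, Gamma_qpq = -0.629925, Gamma_qqq = -0.365884; k4 = (-0.623244, -1.175677, -0.889650, 1.825069)
  Y <- Y + (h/6)(k1 + 2k2 + 2k3 + k4): p = -0.8068, q = 0.1228, dp/dtau = -0.6233, dq/dtau = -1.1755
step 3:
  k1: at (p, q) = (-0.806800, 0.122780), (dp/dtau, dq/dtau) = (-0.623308, -1.175465); Gamma_ppp = -0.324976, Gamma_ppq = 0.230878, Gamma_pqq = 0.490235, Gamma_qpp = -1.020002, Gamma_qpq = -0.629929, Gamma_qqq = -0.365932; k1 = (-0.623308, -1.175465, -0.889427, 1.824966)
  k2: at (p, q) = (-0.822382, 0.093394), (dp/dtau, dq/dtau) = (-0.645543, -1.129841); Gamma_ppp = -0.323892, Gamma_ppq = 0.227949, Gamma_pqq = 0.440084, Gamma_qpp = -1.012092, Gamma_qpq = -0.625086, Gamma_qqq = -0.330822; k2 = (-0.645543, -1.129841, -0.759324, 1.755900)
  k3: at (p, q) = (-0.822938, 0.094534), (dp/dtau, dq/dtau) = (-0.642291, -1.131567); Gamma_ppp = -0.323480, Gamma_ppq = 0.228104, Gamma_pqq = 0.441732, Gamma_qpp = -1.012174, Gamma_qpq = -0.625217, Gamma_qqq = -0.332261; k3 = (-0.642291, -1.131567, -0.763735, 1.751811)
  k4: at (p, q) = (-0.838914, 0.066202), (dp/dtau, dq/dtau) = (-0.661495, -1.087874); Gamma_ppp = -0.320728, Gamma_ppq = 0.226263, Gamma_pqq = 0.394802, Gamma_qpp = -1.005736, Gamma_qpq = -0.621593, Gamma_qqq = -0.299357; k4 = (-0.661495, -1.087874, -0.652541, 1.688991)
  Y <- Y + (h/6)(k1 + 2k2 + 2k3 + k4): p = -0.8390, q = 0.0662, dp/dtau = -0.6615, dq/dtau = -1.0877
step 4:
  k1: at (p, q) = (-0.838970, 0.066229), (dp/dtau, dq/dtau) = (-0.661542, -1.087720); Gamma_ppp = -0.320702, Gamma_ppq = 0.226268, Gamma_pqq = 0.394831, Gamma_qpp = -1.005729, Gamma_qpq = -0.621594, Gamma_qqq = -0.299393; k1 = (-0.661542, -1.087720, -0.652419, 1.688932)
  k2: at (p, q) = (-0.855509, 0.039036), (dp/dtau, dq/dtau) = (-0.677852, -1.045497); Gamma_ppp = -0.316366, Gamma_ppq = 0.225420, Gamma_pqq = 0.350992, Gamma_qpp = -1.000649, Gamma_qpq = -0.619101, Gamma_qqq = -0.268642; k2 = (-0.677852, -1.045497, -0.557798, 1.630929)
  k3: at (p, q) = (-0.855916, 0.040092), (dp/dtau, dq/dtau) = (-0.675487, -1.046947); Gamma_ppp = -0.316133, Gamma_ppq = 0.225487, Gamma_pqq = 0.352478, Gamma_qpp = -1.000651, Gamma_qpq = -0.619145, Gamma_qqq = -0.269885; k3 = (-0.675487, -1.046947, -0.561033, 1.628116)
  k4: at (p, q) = (-0.872744, 0.013882), (dp/dtau, dq/dtau) = (-0.689593, -1.006314); Gamma_ppp = -0.310582, Gamma_ppq = 0.225446, Gamma_pqq = 0.311300, Gamma_qpp = -0.996783, Gamma_qpq = -0.617618, Gamma_qqq = -0.240870; k4 = (-0.689593, -1.006314, -0.480446, 1.575121)
  Y <- Y + (h/6)(k1 + 2k2 + 2k3 + k4): p = -0.8728, q = 0.0139, dp/dtau = -0.6896, dq/dtau = -1.0062
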